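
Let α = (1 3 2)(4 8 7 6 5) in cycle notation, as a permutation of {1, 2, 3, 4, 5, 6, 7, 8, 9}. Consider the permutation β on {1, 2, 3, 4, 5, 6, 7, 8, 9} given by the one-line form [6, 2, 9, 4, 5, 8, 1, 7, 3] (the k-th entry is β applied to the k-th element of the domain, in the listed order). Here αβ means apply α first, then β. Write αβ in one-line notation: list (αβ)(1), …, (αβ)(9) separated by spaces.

9 6 2 7 4 5 8 1 3

(αβ)(x) = β(α(x)). Computing each image: β(α(1)) = β(3) = 9, β(α(2)) = β(1) = 6, β(α(3)) = β(2) = 2, β(α(4)) = β(8) = 7, β(α(5)) = β(4) = 4, β(α(6)) = β(5) = 5, β(α(7)) = β(6) = 8, β(α(8)) = β(7) = 1, β(α(9)) = β(9) = 3.
Hence αβ = [9 6 2 7 4 5 8 1 3].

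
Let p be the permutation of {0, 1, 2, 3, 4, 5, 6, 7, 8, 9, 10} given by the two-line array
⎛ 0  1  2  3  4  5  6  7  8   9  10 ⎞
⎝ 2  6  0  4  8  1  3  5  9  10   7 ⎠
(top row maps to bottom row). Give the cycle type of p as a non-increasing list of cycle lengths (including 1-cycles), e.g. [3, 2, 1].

[9, 2]

The disjoint cycles are (0 2)(1 6 3 4 8 9 10 7 5), with lengths 9, 2 in non-increasing order.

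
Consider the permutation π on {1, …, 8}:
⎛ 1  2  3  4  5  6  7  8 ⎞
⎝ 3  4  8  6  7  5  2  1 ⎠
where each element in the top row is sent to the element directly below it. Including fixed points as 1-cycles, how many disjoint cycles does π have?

The cycle decomposition is (1, 3, 8)(2, 4, 6, 5, 7), which has 2 cycles (counting 1-cycles).

2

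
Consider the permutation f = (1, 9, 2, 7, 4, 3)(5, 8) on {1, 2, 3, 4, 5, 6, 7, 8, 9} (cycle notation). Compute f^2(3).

3 lies in the 6-cycle (1, 9, 2, 7, 4, 3).
Stepping 2 places around the cycle: 3 → 1 → 9.

9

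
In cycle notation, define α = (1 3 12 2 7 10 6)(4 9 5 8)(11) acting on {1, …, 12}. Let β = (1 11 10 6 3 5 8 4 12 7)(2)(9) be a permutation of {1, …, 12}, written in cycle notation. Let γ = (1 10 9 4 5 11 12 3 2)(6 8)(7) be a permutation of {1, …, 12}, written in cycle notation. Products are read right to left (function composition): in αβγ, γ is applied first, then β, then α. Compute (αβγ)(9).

2

Chase 9: γ(9) = 4; β(4) = 12; α(12) = 2. Hence (αβγ)(9) = 2.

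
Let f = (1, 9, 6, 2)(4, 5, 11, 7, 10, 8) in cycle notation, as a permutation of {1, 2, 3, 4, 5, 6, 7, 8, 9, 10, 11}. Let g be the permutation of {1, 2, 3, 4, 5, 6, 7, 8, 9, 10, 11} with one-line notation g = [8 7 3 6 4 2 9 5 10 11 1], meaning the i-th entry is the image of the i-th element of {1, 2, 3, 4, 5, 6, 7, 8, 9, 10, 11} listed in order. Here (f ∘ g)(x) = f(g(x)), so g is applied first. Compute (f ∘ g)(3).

3

g(3) = 3, then f(3) = 3; composing gives (f ∘ g)(3) = 3.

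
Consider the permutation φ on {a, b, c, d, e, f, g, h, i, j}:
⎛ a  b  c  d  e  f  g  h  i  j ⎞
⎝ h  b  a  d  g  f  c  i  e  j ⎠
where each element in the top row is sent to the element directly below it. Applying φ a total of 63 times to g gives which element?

h

Tracing g → c → … returns to g after 6 steps, so g lies in a 6-cycle (a h i e g c).
Since the cycle has length 6, φ^63 acts on it the same as φ^3 (63 mod 6 = 3).
Stepping 3 places around the cycle: g → c → a → h.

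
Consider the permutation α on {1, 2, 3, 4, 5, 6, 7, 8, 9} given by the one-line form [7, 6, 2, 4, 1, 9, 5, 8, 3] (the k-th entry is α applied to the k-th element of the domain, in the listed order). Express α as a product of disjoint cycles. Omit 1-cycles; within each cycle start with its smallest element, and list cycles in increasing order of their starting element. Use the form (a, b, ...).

(1, 7, 5)(2, 6, 9, 3)

From 1: 1 → 7 → 5 → 1, closing the cycle (1, 7, 5).
Repeating from the next unused element and collecting all non-trivial cycles gives (1, 7, 5)(2, 6, 9, 3).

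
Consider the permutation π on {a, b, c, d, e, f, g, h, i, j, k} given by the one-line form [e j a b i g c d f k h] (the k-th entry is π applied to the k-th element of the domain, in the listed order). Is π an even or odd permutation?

In disjoint-cycle form the cycle lengths are 6, 5.
A cycle of length ℓ contributes ℓ−1 transpositions, so π is a product of 5 + 4 = 9 transpositions — odd.

odd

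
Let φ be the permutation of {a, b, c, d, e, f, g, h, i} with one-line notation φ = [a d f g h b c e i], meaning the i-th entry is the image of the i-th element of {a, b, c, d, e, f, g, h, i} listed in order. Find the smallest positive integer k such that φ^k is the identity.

10

Writing φ as disjoint cycles, the cycle lengths are 5, 2, 1, 1.
Since disjoint cycles commute, ord(φ) = lcm(5, 2) = 10.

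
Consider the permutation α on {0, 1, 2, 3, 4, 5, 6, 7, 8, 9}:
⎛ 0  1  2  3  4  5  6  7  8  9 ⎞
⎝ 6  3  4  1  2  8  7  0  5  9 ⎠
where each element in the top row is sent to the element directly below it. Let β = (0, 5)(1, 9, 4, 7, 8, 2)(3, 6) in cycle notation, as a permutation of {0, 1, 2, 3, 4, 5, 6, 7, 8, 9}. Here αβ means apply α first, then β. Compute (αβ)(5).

2

First apply α: α(5) = 8, then β(8) = 2. Thus (αβ)(5) = 2.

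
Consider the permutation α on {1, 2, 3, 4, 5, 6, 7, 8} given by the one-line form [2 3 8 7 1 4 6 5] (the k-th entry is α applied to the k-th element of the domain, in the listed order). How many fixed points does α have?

No element satisfies α(x) = x, so there are 0 fixed points.

0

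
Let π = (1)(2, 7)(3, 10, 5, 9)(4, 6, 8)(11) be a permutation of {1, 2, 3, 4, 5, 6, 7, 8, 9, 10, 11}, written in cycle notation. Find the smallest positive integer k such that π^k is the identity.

12

The cycle type of π is (4, 3, 2, 1, 1).
The order of π is the least common multiple of its cycle lengths: lcm(4, 3, 2) = 12.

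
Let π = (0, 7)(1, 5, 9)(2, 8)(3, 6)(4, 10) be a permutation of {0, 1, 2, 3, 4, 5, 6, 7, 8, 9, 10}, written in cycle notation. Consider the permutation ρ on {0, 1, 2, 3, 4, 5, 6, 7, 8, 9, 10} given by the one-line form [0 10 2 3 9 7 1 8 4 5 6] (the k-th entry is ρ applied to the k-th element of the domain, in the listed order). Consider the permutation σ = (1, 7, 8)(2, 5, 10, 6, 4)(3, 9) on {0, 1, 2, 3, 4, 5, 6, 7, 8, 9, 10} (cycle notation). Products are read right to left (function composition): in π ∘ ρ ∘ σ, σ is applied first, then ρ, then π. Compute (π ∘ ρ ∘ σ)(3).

9

Chase 3: σ(3) = 9; ρ(9) = 5; π(5) = 9. Hence (π ∘ ρ ∘ σ)(3) = 9.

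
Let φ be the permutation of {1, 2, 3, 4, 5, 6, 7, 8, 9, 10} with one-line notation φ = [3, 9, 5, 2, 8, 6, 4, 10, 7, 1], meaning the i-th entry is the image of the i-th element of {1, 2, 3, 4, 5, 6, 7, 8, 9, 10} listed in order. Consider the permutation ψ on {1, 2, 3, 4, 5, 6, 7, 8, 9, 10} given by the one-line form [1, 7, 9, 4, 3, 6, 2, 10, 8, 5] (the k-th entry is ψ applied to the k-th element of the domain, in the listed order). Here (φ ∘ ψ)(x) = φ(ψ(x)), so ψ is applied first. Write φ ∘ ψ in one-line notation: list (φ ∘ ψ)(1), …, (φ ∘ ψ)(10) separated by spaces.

3 4 7 2 5 6 9 1 10 8

Chase each element through ψ then φ: 1 → 1 → 3; 2 → 7 → 4; 3 → 9 → 7; 4 → 4 → 2; 5 → 3 → 5; 6 → 6 → 6; 7 → 2 → 9; 8 → 10 → 1; 9 → 8 → 10; 10 → 5 → 8.
Collecting the images, φ ∘ ψ = [3 4 7 2 5 6 9 1 10 8].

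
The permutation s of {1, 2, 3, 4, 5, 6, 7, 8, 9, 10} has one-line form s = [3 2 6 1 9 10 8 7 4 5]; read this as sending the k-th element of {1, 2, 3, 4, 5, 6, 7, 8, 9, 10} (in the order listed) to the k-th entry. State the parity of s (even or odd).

odd

In disjoint-cycle form the cycle lengths are 7, 2, 1.
A cycle is odd iff its length is even; s has 1 even-length cycle, so sgn(s) = (−1)^1 and s is odd.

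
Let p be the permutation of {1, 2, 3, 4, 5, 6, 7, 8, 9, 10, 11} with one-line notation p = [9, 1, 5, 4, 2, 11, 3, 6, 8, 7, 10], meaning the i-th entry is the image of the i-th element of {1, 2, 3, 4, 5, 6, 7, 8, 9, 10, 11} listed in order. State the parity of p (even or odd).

In disjoint-cycle form the cycle lengths are 10, 1.
A cycle is odd iff its length is even; p has 1 even-length cycle, so sgn(p) = (−1)^1 and p is odd.

odd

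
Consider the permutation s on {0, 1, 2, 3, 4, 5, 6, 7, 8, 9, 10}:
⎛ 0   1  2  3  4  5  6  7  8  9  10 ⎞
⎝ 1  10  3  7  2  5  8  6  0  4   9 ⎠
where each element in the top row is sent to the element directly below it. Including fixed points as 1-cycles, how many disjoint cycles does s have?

2

The cycle decomposition is (0, 1, 10, 9, 4, 2, 3, 7, 6, 8)(5), which has 2 cycles (counting 1-cycles).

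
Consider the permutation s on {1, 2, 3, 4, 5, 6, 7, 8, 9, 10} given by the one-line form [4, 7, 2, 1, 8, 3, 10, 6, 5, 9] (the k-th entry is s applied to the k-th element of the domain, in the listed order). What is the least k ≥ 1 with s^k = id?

Writing s as disjoint cycles, the cycle lengths are 8, 2.
The order is lcm(8, 2) = 8.

8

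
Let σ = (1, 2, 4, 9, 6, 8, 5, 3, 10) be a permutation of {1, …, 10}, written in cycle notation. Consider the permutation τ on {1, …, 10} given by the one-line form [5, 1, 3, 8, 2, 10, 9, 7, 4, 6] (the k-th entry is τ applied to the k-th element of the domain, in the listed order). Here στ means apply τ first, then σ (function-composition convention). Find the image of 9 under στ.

9

(στ)(9) = σ(τ(9)). τ(9) = 4, then σ(4) = 9. So (στ)(9) = 9.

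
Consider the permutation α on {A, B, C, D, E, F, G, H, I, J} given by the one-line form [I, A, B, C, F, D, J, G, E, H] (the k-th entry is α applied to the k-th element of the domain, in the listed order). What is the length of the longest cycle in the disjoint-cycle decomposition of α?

7

Decomposing into disjoint cycles gives (A I E F D C B)(G J H); the longest has length 7.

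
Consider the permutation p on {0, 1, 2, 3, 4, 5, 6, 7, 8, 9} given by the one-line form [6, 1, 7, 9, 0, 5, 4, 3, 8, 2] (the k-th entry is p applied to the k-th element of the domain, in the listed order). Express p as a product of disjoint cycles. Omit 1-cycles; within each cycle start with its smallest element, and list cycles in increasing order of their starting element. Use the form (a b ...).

Start at 0 and follow images: 0 → 6 → 4 → 0, giving the cycle (0 6 4).
Continuing from each remaining unvisited element yields (0 6 4)(2 7 3 9).

(0 6 4)(2 7 3 9)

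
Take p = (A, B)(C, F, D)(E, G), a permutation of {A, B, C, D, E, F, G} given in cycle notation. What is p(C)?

F

C appears in (C, F, D); the next entry (wrapping around) is F.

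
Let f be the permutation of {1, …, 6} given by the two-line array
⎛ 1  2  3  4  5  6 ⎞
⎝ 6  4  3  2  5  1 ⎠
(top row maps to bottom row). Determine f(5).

5

The entry below 5 in the array is 5, so f(5) = 5.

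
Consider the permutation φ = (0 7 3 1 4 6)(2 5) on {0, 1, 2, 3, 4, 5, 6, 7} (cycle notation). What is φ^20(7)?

7 lies in the 6-cycle (0 7 3 1 4 6).
On a 6-cycle, φ^6 is the identity, so φ^20 = φ^2 there (20 ≡ 2 mod 6).
Advancing 2 steps from 7: 7 → 3 → 1.

1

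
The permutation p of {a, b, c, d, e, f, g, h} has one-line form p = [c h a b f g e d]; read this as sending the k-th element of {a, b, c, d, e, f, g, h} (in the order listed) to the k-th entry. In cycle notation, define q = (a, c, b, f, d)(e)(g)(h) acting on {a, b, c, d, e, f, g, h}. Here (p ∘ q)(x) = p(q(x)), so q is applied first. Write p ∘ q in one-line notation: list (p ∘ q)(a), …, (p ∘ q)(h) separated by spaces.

Chase each element through q then p: a → c → a; b → f → g; c → b → h; d → a → c; e → e → f; f → d → b; g → g → e; h → h → d.
Collecting the images, p ∘ q = [a g h c f b e d].

a g h c f b e d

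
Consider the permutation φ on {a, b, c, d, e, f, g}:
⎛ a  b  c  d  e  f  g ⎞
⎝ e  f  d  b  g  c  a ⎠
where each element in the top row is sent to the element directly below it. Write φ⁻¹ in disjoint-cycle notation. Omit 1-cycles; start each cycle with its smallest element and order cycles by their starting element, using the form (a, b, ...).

First write φ in disjoint cycles: (a, e, g)(b, f, c, d).
The inverse reverses every cycle; in canonical form, φ⁻¹ = (a, g, e)(b, d, c, f).

(a, g, e)(b, d, c, f)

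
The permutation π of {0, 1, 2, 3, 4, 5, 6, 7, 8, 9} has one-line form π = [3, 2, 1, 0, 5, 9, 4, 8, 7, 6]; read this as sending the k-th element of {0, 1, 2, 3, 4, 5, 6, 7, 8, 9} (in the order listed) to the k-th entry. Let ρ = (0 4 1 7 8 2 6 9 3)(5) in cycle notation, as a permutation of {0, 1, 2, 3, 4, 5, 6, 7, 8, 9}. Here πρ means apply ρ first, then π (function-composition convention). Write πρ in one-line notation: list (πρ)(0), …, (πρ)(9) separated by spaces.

For each element, apply ρ then π: 0 → 4 → 5; 1 → 7 → 8; 2 → 6 → 4; 3 → 0 → 3; 4 → 1 → 2; 5 → 5 → 9; 6 → 9 → 6; 7 → 8 → 7; 8 → 2 → 1; 9 → 3 → 0.
Collecting the images, πρ = [5 8 4 3 2 9 6 7 1 0].

5 8 4 3 2 9 6 7 1 0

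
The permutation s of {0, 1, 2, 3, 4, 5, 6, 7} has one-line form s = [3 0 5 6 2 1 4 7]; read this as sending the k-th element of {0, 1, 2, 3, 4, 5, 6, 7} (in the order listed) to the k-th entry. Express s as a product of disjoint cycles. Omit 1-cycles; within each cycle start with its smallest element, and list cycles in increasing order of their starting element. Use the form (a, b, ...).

(0, 3, 6, 4, 2, 5, 1)

From 0: 0 → 3 → 6 → 4 → 2 → 5 → 1 → 0, closing the cycle (0, 3, 6, 4, 2, 5, 1).
Repeating from the next unused element and collecting all non-trivial cycles gives (0, 3, 6, 4, 2, 5, 1).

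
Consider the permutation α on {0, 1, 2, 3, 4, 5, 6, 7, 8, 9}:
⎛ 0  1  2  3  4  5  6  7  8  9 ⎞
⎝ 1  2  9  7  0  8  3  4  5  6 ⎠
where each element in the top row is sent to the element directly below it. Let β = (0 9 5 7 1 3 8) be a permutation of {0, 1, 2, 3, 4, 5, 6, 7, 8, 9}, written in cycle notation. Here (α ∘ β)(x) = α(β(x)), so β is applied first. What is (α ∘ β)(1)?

7

First apply β: β(1) = 3, then α(3) = 7. Thus (α ∘ β)(1) = 7.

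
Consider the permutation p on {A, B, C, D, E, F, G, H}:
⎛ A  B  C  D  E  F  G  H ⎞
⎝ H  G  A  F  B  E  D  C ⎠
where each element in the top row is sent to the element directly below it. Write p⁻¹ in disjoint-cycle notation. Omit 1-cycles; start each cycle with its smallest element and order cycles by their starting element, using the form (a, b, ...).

(A, C, H)(B, E, F, D, G)

The cycle decomposition of p is (A, H, C)(B, G, D, F, E).
The inverse reverses every cycle; in canonical form, p⁻¹ = (A, C, H)(B, E, F, D, G).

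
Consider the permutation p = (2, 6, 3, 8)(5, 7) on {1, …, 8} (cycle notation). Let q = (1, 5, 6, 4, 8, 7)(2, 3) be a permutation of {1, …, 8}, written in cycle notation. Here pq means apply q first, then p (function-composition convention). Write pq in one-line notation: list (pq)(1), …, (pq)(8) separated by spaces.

7 8 6 2 3 4 1 5

Chase each element through q then p: 1 → 5 → 7; 2 → 3 → 8; 3 → 2 → 6; 4 → 8 → 2; 5 → 6 → 3; 6 → 4 → 4; 7 → 1 → 1; 8 → 7 → 5.
So pq in one-line form is 7 8 6 2 3 4 1 5.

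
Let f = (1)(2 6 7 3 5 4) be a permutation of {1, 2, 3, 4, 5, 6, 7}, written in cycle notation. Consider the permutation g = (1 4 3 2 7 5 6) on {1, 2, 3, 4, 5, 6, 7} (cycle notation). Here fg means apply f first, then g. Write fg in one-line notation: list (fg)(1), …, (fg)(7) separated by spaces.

(fg)(x) = g(f(x)). Computing each image: g(f(1)) = g(1) = 4, g(f(2)) = g(6) = 1, g(f(3)) = g(5) = 6, g(f(4)) = g(2) = 7, g(f(5)) = g(4) = 3, g(f(6)) = g(7) = 5, g(f(7)) = g(3) = 2.
Hence fg = [4 1 6 7 3 5 2].

4 1 6 7 3 5 2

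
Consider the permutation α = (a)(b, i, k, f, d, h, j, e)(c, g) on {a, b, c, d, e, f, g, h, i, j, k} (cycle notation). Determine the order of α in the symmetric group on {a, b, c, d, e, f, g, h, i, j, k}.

8

The cycle type of α is (8, 2, 1).
The order is lcm(8, 2) = 8.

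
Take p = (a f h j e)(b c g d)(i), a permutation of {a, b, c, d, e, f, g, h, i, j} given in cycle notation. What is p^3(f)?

e

f lies in the 5-cycle (a f h j e).
Stepping 3 places around the cycle: f → h → j → e.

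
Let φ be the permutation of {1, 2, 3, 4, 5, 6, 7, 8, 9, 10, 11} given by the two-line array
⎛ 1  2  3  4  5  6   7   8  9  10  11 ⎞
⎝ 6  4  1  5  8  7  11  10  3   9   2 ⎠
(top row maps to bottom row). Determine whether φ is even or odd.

In disjoint-cycle form the cycle lengths are 11.
A cycle is odd iff its length is even; φ has 0 even-length cycles, so sgn(φ) = (−1)^0 and φ is even.

even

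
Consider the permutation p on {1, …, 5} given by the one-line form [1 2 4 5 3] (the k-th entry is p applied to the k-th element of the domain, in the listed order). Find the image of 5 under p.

5 is element number 5 of the domain, and entry number 5 of the one-line form is 3, so p(5) = 3.

3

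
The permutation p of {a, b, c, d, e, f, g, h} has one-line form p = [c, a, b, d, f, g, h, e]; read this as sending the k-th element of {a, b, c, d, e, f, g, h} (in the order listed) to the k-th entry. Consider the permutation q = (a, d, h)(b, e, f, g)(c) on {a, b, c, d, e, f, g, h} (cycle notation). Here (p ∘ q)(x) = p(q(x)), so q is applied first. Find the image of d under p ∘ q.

e

First apply q: q(d) = h, then p(h) = e. Thus (p ∘ q)(d) = e.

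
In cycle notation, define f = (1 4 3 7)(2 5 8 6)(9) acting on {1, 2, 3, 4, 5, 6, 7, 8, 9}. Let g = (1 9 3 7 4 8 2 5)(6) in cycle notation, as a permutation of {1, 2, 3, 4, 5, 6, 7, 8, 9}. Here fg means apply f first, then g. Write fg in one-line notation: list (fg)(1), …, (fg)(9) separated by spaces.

For each element, apply f then g: 1 → 4 → 8; 2 → 5 → 1; 3 → 7 → 4; 4 → 3 → 7; 5 → 8 → 2; 6 → 2 → 5; 7 → 1 → 9; 8 → 6 → 6; 9 → 9 → 3.
So fg in one-line form is 8 1 4 7 2 5 9 6 3.

8 1 4 7 2 5 9 6 3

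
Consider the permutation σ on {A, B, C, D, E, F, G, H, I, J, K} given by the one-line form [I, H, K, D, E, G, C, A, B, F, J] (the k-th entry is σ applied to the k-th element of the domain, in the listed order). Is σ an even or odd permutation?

In disjoint-cycle form the cycle lengths are 5, 4, 1, 1.
A cycle of length ℓ contributes ℓ−1 transpositions, so σ is a product of 4 + 3 = 7 transpositions — odd.

odd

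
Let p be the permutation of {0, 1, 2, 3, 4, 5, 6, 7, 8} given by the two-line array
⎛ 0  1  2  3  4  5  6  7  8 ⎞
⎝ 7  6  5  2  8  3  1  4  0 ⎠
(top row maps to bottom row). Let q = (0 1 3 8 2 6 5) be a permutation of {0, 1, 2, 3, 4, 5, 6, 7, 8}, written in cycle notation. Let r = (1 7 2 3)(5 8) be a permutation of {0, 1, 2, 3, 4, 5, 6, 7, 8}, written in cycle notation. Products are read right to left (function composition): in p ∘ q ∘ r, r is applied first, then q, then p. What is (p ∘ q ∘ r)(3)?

2

Chase 3: r(3) = 1; q(1) = 3; p(3) = 2. Hence (p ∘ q ∘ r)(3) = 2.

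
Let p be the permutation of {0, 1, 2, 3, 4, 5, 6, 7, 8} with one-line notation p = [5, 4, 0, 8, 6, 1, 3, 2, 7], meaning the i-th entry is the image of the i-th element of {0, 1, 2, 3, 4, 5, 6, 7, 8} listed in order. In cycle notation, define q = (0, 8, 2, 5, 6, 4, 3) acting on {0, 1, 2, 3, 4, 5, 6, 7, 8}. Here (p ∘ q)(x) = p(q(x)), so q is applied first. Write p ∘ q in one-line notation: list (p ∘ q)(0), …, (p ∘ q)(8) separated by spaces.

For each element, apply q then p: 0 → 8 → 7; 1 → 1 → 4; 2 → 5 → 1; 3 → 0 → 5; 4 → 3 → 8; 5 → 6 → 3; 6 → 4 → 6; 7 → 7 → 2; 8 → 2 → 0.
Collecting the images, p ∘ q = [7 4 1 5 8 3 6 2 0].

7 4 1 5 8 3 6 2 0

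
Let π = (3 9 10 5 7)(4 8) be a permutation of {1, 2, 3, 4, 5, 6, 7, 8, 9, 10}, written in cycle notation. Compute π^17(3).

10

3 lies in the 5-cycle (3 9 10 5 7).
Since the cycle has length 5, π^17 acts on it the same as π^2 (17 mod 5 = 2).
Stepping 2 places around the cycle: 3 → 9 → 10.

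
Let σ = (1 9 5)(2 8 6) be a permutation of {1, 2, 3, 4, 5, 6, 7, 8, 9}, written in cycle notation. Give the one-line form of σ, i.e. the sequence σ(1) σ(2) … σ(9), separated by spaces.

Reading each image from the cycles: 1↦9, 2↦8, 3↦3, 4↦4, 5↦1, 6↦2, 7↦7, 8↦6, 9↦5.
So the one-line form is 9 8 3 4 1 2 7 6 5.

9 8 3 4 1 2 7 6 5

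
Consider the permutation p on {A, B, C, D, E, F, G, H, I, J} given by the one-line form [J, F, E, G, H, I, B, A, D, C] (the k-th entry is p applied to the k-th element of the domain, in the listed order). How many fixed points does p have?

0

No element satisfies p(x) = x, so there are 0 fixed points.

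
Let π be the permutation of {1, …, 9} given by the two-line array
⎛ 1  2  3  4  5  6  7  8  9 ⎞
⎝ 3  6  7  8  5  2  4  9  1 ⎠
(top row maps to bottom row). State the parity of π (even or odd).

even

In disjoint-cycle form the cycle lengths are 6, 2, 1.
A cycle of length ℓ contributes ℓ−1 transpositions, so π is a product of 5 + 1 = 6 transpositions — even.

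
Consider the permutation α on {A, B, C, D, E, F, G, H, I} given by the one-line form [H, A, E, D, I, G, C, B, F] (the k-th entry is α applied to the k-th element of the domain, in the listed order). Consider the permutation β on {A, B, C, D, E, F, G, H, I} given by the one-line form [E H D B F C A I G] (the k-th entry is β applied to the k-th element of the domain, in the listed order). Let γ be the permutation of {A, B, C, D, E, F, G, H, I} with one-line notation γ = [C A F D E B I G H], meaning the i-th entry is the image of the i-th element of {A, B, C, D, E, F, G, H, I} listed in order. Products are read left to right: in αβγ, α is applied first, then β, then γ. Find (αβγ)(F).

Chase F: α(F) = G; β(G) = A; γ(A) = C. Hence (αβγ)(F) = C.

C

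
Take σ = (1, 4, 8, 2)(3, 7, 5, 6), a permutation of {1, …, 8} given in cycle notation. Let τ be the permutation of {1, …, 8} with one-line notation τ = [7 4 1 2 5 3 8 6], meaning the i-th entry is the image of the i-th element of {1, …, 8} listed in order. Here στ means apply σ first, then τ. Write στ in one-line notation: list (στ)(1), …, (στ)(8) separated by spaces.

2 7 8 6 3 1 5 4

For each element, apply σ then τ: 1 → 4 → 2; 2 → 1 → 7; 3 → 7 → 8; 4 → 8 → 6; 5 → 6 → 3; 6 → 3 → 1; 7 → 5 → 5; 8 → 2 → 4.
So στ in one-line form is 2 7 8 6 3 1 5 4.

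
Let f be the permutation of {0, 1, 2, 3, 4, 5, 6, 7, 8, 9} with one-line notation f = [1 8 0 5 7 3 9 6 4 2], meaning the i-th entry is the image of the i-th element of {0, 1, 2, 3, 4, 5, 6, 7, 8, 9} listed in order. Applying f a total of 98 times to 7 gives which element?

Tracing 7 → 6 → … returns to 7 after 8 steps, so 7 lies in an 8-cycle (0 1 8 4 7 6 9 2).
Since the cycle has length 8, f^98 acts on it the same as f^2 (98 mod 8 = 2).
Advancing 2 steps from 7: 7 → 6 → 9.

9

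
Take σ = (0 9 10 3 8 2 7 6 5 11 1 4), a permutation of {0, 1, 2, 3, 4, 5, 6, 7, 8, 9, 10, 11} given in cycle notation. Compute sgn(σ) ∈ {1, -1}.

The cycle lengths are 12.
A cycle of length ℓ contributes ℓ−1 transpositions, so σ is a product of 11 transpositions — odd.

-1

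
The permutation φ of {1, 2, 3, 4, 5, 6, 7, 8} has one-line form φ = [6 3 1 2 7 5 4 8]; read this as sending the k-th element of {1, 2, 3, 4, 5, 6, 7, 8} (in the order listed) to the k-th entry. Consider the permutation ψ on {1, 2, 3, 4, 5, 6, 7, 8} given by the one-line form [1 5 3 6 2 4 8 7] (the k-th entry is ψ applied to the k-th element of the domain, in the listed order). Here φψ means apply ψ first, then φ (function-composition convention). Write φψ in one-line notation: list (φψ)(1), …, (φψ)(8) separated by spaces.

6 7 1 5 3 2 8 4

(φψ)(x) = φ(ψ(x)). Computing each image: φ(ψ(1)) = φ(1) = 6, φ(ψ(2)) = φ(5) = 7, φ(ψ(3)) = φ(3) = 1, φ(ψ(4)) = φ(6) = 5, φ(ψ(5)) = φ(2) = 3, φ(ψ(6)) = φ(4) = 2, φ(ψ(7)) = φ(8) = 8, φ(ψ(8)) = φ(7) = 4.
Hence φψ = [6 7 1 5 3 2 8 4].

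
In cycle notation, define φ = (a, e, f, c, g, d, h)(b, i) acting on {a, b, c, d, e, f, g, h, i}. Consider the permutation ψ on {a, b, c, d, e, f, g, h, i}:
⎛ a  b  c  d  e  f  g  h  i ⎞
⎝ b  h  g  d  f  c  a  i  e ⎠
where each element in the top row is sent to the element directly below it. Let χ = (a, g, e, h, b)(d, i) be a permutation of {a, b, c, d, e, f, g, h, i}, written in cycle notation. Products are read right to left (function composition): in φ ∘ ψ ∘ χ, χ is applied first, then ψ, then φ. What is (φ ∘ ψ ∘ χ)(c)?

d

(φ ∘ ψ ∘ χ)(c) = φ(ψ(χ(c))). χ(c) = c, then ψ(c) = g, then φ(g) = d, so the result is d.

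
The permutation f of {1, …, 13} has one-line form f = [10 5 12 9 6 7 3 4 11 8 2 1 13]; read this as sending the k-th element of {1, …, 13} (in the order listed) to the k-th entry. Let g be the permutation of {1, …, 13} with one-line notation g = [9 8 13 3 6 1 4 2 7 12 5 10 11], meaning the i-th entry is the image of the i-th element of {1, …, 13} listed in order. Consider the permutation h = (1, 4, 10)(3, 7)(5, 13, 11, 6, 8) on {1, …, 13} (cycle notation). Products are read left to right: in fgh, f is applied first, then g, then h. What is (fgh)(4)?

3

(fgh)(4) = h(g(f(4))). f(4) = 9, then g(9) = 7, then h(7) = 3, so the result is 3.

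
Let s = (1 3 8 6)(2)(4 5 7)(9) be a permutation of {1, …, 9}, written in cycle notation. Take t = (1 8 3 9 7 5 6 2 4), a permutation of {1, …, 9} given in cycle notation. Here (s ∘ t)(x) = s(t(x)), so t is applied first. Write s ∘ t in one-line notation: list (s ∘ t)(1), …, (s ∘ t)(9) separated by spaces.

6 5 9 3 1 2 7 8 4

For each element, apply t then s: 1 → 8 → 6; 2 → 4 → 5; 3 → 9 → 9; 4 → 1 → 3; 5 → 6 → 1; 6 → 2 → 2; 7 → 5 → 7; 8 → 3 → 8; 9 → 7 → 4.
So s ∘ t in one-line form is 6 5 9 3 1 2 7 8 4.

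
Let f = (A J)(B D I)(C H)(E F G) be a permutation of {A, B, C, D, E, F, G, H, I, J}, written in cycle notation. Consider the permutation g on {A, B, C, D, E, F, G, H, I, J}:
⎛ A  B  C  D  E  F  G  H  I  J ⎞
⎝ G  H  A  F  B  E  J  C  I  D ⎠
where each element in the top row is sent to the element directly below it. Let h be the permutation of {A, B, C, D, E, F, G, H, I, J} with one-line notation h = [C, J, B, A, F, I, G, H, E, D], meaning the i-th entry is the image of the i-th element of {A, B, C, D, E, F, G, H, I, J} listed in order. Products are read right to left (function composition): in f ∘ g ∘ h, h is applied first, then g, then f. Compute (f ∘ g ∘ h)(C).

C

Chase C: h(C) = B; g(B) = H; f(H) = C. Hence (f ∘ g ∘ h)(C) = C.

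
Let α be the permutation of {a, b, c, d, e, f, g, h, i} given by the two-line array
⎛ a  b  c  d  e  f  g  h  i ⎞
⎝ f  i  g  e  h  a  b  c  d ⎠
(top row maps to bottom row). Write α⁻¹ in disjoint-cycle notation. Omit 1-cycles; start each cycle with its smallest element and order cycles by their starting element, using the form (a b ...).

First write α in disjoint cycles: (a f)(b i d e h c g).
Reversing each cycle (and rotating so the smallest element leads) gives α⁻¹ = (a f)(b g c h e d i).

(a f)(b g c h e d i)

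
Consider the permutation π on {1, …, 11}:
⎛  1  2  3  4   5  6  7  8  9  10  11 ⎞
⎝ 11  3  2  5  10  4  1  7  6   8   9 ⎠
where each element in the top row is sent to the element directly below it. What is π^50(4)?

1

Tracing 4 → 5 → … returns to 4 after 9 steps, so 4 lies in a 9-cycle (1, 11, 9, 6, 4, 5, 10, 8, 7).
Since the cycle has length 9, π^50 acts on it the same as π^5 (50 mod 9 = 5).
Stepping 5 places around the cycle: 4 → 5 → 10 → 8 → 7 → 1.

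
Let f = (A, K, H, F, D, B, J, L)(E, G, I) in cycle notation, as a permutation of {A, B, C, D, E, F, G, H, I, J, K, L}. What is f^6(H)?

H lies in the 8-cycle (A, K, H, F, D, B, J, L).
Stepping 6 places around the cycle: H → F → D → B → J → L → A.

A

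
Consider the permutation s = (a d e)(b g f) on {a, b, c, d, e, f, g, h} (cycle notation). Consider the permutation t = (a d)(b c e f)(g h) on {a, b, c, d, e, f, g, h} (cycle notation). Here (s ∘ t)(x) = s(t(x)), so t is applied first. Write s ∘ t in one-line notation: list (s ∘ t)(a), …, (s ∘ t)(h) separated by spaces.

e c a d b g h f

(s ∘ t)(x) = s(t(x)). Computing each image: s(t(a)) = s(d) = e, s(t(b)) = s(c) = c, s(t(c)) = s(e) = a, s(t(d)) = s(a) = d, s(t(e)) = s(f) = b, s(t(f)) = s(b) = g, s(t(g)) = s(h) = h, s(t(h)) = s(g) = f.
Hence s ∘ t = [e c a d b g h f].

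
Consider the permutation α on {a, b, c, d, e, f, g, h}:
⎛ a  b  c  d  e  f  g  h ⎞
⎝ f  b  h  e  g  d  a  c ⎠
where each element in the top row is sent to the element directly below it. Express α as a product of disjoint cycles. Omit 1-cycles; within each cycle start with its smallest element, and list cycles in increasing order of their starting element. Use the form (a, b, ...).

(a, f, d, e, g)(c, h)

Iterating α from a gives a → f → d → e → g → a; that is the 5-cycle (a, f, d, e, g).
Continuing from each remaining unvisited element yields (a, f, d, e, g)(c, h).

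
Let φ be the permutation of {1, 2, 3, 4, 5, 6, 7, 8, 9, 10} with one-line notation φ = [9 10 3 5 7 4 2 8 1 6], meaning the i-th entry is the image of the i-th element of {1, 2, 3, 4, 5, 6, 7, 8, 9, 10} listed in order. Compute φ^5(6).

Tracing 6 → 4 → … returns to 6 after 6 steps, so 6 lies in a 6-cycle (2, 10, 6, 4, 5, 7).
Stepping 5 places around the cycle: 6 → 4 → 5 → 7 → 2 → 10.

10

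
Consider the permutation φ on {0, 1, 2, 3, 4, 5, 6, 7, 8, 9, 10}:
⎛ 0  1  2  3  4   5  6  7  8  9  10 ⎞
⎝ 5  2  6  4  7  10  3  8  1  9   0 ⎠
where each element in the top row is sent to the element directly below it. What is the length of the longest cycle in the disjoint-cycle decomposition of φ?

Decomposing into disjoint cycles gives (0, 5, 10)(1, 2, 6, 3, 4, 7, 8); the longest has length 7.

7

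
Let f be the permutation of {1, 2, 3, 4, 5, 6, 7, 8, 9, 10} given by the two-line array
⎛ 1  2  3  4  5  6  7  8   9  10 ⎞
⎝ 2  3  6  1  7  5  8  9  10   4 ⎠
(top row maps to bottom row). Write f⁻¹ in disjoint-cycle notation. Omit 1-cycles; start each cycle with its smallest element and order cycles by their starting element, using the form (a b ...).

(1 4 10 9 8 7 5 6 3 2)

First write f in disjoint cycles: (1 2 3 6 5 7 8 9 10 4).
Reversing each cycle (and rotating so the smallest element leads) gives f⁻¹ = (1 4 10 9 8 7 5 6 3 2).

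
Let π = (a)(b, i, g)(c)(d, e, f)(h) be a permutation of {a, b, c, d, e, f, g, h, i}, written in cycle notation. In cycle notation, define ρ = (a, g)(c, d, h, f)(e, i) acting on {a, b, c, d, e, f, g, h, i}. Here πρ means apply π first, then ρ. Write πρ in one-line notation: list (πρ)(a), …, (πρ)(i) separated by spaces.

(πρ)(x) = ρ(π(x)). Computing each image: ρ(π(a)) = ρ(a) = g, ρ(π(b)) = ρ(i) = e, ρ(π(c)) = ρ(c) = d, ρ(π(d)) = ρ(e) = i, ρ(π(e)) = ρ(f) = c, ρ(π(f)) = ρ(d) = h, ρ(π(g)) = ρ(b) = b, ρ(π(h)) = ρ(h) = f, ρ(π(i)) = ρ(g) = a.
Hence πρ = [g e d i c h b f a].

g e d i c h b f a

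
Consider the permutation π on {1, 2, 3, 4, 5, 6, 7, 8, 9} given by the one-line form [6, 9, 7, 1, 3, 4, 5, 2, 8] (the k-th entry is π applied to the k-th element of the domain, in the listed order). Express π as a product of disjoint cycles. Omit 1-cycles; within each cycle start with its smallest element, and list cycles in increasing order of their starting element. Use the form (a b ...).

Start at 1 and follow images: 1 → 6 → 4 → 1, giving the cycle (1 6 4).
Continuing from each remaining unvisited element yields (1 6 4)(2 9 8)(3 7 5).

(1 6 4)(2 9 8)(3 7 5)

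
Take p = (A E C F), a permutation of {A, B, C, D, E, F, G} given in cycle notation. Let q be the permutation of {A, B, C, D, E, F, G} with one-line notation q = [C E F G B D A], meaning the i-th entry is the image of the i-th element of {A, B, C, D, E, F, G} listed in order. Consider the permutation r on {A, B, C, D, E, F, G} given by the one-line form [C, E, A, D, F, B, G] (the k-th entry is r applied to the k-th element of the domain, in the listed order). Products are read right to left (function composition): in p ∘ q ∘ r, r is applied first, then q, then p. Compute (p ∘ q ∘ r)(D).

(p ∘ q ∘ r)(D) = p(q(r(D))). r(D) = D, then q(D) = G, then p(G) = G, so the result is G.

G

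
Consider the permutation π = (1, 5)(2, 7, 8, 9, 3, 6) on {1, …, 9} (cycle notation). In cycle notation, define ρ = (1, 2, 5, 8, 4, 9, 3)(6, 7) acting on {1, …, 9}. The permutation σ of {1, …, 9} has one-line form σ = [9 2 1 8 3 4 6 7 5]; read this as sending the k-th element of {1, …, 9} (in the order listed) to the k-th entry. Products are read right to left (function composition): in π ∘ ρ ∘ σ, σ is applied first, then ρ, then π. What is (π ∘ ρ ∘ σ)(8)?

Chase 8: σ(8) = 7; ρ(7) = 6; π(6) = 2. Hence (π ∘ ρ ∘ σ)(8) = 2.

2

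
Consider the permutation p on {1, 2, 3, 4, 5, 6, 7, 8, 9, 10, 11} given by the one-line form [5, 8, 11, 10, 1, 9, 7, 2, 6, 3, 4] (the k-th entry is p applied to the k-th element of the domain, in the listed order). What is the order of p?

4

The disjoint-cycle form of p has cycle lengths 4, 2, 2, 2, 1.
The order of p is the least common multiple of its cycle lengths: lcm(4, 2, 2, 2) = 4.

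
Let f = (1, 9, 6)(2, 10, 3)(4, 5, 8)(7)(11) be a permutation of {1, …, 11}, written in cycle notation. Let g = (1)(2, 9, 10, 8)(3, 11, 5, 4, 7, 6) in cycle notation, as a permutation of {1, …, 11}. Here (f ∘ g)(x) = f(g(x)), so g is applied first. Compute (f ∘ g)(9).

3

g(9) = 10, then f(10) = 3; composing gives (f ∘ g)(9) = 3.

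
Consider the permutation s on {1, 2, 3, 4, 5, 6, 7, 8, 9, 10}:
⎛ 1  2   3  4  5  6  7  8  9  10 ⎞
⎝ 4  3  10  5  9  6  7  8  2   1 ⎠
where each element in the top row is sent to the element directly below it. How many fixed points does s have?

The fixed points (elements with s(x) = x) are {6, 7, 8}, so there are 3.

3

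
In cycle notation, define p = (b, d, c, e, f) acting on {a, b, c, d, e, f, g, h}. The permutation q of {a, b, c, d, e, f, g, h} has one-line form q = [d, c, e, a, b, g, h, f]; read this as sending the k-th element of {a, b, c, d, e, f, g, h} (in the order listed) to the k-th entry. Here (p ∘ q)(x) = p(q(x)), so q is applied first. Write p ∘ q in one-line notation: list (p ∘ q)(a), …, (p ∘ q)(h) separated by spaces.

c e f a d g h b

Chase each element through q then p: a → d → c; b → c → e; c → e → f; d → a → a; e → b → d; f → g → g; g → h → h; h → f → b.
Collecting the images, p ∘ q = [c e f a d g h b].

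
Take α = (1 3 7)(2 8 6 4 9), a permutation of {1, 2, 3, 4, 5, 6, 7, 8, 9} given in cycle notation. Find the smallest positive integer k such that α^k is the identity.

The disjoint cycles have lengths 5, 3, 1.
The order is lcm(5, 3) = 15.

15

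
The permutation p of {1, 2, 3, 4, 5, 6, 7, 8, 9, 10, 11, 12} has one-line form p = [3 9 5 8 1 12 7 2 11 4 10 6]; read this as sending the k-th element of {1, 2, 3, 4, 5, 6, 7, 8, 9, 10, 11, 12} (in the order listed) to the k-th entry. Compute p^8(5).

3

Tracing 5 → 1 → … returns to 5 after 3 steps, so 5 lies in a 3-cycle (1 3 5).
Since the cycle has length 3, p^8 acts on it the same as p^2 (8 mod 3 = 2).
Stepping 2 places around the cycle: 5 → 1 → 3.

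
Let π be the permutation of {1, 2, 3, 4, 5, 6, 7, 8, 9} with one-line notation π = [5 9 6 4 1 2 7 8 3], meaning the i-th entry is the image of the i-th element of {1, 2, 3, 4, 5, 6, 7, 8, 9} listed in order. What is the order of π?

Decomposing into disjoint cycles gives cycle lengths 4, 2, 1, 1, 1.
Since disjoint cycles commute, ord(π) = lcm(4, 2) = 4.

4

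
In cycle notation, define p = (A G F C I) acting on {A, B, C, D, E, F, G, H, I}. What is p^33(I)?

I lies in the 5-cycle (A G F C I).
Since the cycle has length 5, p^33 acts on it the same as p^3 (33 mod 5 = 3).
Advancing 3 steps from I: I → A → G → F.

F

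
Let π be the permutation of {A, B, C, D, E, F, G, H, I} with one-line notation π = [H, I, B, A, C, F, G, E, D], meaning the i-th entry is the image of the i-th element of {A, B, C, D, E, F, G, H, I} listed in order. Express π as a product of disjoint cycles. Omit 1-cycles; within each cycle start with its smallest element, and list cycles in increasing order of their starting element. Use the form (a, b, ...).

(A, H, E, C, B, I, D)

From A: A → H → E → C → B → I → D → A, closing the cycle (A, H, E, C, B, I, D).
Repeating from the next unused element and collecting all non-trivial cycles gives (A, H, E, C, B, I, D).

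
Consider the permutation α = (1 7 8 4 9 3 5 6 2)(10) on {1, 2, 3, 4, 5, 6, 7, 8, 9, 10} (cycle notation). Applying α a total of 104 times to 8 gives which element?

8 lies in the 9-cycle (1 7 8 4 9 3 5 6 2).
Since the cycle has length 9, α^104 acts on it the same as α^5 (104 mod 9 = 5).
Advancing 5 steps from 8: 8 → 4 → 9 → 3 → 5 → 6.

6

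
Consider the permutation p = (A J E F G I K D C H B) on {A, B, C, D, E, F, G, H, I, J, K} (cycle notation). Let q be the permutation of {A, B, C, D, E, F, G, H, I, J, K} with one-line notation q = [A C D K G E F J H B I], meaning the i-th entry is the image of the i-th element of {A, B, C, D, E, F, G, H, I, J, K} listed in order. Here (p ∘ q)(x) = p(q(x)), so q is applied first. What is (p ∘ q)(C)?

C

First apply q: q(C) = D, then p(D) = C. Thus (p ∘ q)(C) = C.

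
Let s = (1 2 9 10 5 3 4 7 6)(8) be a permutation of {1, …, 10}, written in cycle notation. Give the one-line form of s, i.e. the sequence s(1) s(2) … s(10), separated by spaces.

Image by image: 1↦2, 2↦9, 3↦4, 4↦7, 5↦3, 6↦1, 7↦6, 8↦8, 9↦10, 10↦5.
Listing these in domain order gives 2 9 4 7 3 1 6 8 10 5.

2 9 4 7 3 1 6 8 10 5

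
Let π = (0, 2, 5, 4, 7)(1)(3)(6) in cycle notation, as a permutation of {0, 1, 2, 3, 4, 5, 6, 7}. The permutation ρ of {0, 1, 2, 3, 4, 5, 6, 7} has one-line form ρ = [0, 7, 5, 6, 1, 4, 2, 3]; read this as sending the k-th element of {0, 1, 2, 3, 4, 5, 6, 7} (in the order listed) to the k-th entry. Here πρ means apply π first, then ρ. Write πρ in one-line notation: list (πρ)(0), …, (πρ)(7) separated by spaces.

Chase each element through π then ρ: 0 → 2 → 5; 1 → 1 → 7; 2 → 5 → 4; 3 → 3 → 6; 4 → 7 → 3; 5 → 4 → 1; 6 → 6 → 2; 7 → 0 → 0.
So πρ in one-line form is 5 7 4 6 3 1 2 0.

5 7 4 6 3 1 2 0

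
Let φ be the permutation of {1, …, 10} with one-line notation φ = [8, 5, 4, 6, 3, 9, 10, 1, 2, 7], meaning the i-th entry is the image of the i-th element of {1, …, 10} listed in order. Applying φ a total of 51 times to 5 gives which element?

6

Tracing 5 → 3 → … returns to 5 after 6 steps, so 5 lies in a 6-cycle (2 5 3 4 6 9).
On a 6-cycle, φ^6 is the identity, so φ^51 = φ^3 there (51 ≡ 3 mod 6).
Stepping 3 places around the cycle: 5 → 3 → 4 → 6.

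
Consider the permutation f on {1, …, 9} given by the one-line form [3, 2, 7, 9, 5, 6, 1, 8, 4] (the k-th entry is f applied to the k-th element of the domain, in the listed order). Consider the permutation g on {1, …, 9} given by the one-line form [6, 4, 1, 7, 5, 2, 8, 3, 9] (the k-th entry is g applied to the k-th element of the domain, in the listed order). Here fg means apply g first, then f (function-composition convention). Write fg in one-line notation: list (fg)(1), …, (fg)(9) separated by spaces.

Chase each element through g then f: 1 → 6 → 6; 2 → 4 → 9; 3 → 1 → 3; 4 → 7 → 1; 5 → 5 → 5; 6 → 2 → 2; 7 → 8 → 8; 8 → 3 → 7; 9 → 9 → 4.
Collecting the images, fg = [6 9 3 1 5 2 8 7 4].

6 9 3 1 5 2 8 7 4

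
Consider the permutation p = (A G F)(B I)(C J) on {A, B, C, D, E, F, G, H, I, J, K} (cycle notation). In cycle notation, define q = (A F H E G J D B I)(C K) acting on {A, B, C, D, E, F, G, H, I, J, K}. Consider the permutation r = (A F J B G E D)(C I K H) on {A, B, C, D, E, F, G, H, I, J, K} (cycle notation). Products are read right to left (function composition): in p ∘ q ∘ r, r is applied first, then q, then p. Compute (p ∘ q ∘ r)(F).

Apply the permutations in order: r(F) = J, then q(J) = D, then p(D) = D. So (p ∘ q ∘ r)(F) = D.

D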